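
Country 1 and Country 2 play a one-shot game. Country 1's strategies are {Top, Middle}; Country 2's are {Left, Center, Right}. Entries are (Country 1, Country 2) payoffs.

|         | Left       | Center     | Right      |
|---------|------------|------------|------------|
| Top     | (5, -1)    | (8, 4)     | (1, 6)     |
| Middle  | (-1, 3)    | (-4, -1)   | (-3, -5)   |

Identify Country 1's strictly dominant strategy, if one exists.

Top

Check whether one of Country 1's strategies beats all alternatives regardless of what the opponent does.
Top strictly dominates: vs Left: 5 > -1; vs Center: 8 > -4; vs Right: 1 > -3.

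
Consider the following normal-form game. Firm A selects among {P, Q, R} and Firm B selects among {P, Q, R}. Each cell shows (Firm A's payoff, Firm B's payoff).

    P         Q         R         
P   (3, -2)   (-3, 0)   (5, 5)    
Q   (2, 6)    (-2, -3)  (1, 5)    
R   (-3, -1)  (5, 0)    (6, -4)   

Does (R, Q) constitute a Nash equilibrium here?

Yes

Holding Firm B at Q: Firm A gets 5 from R, versus -3 from P, -2 from Q. No profitable deviation for Firm A.
Holding Firm A at R: Firm B gets 0 from Q, versus -1 from P, -4 from R. No profitable deviation for Firm B either.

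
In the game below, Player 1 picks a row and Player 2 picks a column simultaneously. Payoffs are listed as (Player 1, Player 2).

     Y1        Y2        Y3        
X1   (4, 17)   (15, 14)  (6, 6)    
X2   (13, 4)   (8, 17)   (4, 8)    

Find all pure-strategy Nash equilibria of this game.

A profile is a Nash equilibrium when each player is best-responding to the other.
Player 1's best responses — vs Y1: X2 (payoff 13); vs Y2: X1 (payoff 15); vs Y3: X1 (payoff 6).
Player 2's best responses — vs X1: Y1 (payoff 17); vs X2: Y2 (payoff 17).
No cell has both players best-responding. For instance, Player 1's best reply to Y2 is X1, but against X1 Player 2 prefers Y1 over Y2.

There is no pure-strategy Nash equilibrium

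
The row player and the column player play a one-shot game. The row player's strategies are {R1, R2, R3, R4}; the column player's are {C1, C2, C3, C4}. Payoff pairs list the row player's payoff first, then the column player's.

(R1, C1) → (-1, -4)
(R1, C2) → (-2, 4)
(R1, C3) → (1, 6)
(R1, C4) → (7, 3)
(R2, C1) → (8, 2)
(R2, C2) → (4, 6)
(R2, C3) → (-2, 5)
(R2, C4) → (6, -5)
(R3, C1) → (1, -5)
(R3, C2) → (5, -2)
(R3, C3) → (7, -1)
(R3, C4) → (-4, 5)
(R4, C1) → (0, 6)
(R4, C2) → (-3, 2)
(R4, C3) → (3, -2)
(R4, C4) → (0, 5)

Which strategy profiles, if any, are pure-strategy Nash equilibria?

None

Check mutual best responses: a cell is a NE iff neither player can gain by unilaterally deviating.
The row player's best responses — vs C1: R2 (payoff 8); vs C2: R3 (payoff 5); vs C3: R3 (payoff 7); vs C4: R1 (payoff 7).
The column player's best responses — vs R1: C3 (payoff 6); vs R2: C2 (payoff 6); vs R3: C4 (payoff 5); vs R4: C1 (payoff 6).
No cell has both players best-responding. For instance, the row player's best reply to C3 is R3, but against R3 the column player prefers C4 over C3.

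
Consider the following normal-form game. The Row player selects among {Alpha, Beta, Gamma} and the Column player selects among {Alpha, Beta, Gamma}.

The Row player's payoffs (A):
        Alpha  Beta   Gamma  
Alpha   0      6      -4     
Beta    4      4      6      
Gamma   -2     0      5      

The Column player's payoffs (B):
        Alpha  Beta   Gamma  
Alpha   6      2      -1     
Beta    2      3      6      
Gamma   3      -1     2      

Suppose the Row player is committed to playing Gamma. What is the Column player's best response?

With the Row player fixed at Gamma, the Column player's payoffs are: Alpha → 3, Beta → -1, Gamma → 2.
The maximum is 3, achieved by Alpha.

Alpha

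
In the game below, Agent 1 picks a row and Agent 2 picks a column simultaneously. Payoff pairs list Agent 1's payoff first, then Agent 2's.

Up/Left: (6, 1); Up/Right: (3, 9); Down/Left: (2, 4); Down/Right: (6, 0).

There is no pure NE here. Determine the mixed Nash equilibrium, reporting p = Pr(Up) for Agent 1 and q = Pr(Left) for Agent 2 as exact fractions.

p = 1/3, q = 3/7

Each player's mixing probability is pinned down by making the *other* player indifferent.
Agent 2 indifferent between Left and Right: p·1 + (1−p)·4 = p·9 + (1−p)·0 ⟹ 4 + (-3)p = 0 + 9p ⟹ p = 1/3.
Agent 1 indifferent between Up and Down: q·6 + (1−q)·3 = q·2 + (1−q)·6 ⟹ 3 + 3q = 6 + (-4)q ⟹ q = 3/7.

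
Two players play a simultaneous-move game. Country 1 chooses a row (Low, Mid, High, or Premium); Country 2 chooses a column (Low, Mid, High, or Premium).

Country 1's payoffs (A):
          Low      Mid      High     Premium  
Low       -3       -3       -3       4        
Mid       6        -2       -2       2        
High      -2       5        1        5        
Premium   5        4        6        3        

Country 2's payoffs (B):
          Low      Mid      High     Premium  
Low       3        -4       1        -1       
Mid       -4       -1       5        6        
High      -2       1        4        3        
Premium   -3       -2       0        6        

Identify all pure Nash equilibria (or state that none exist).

Check mutual best responses: a cell is a NE iff neither player can gain by unilaterally deviating.
Country 1's best responses — vs Low: Mid (payoff 6); vs Mid: High (payoff 5); vs High: Premium (payoff 6); vs Premium: High (payoff 5).
Country 2's best responses — vs Low: Low (payoff 3); vs Mid: Premium (payoff 6); vs High: High (payoff 4); vs Premium: Premium (payoff 6).
No cell has both players best-responding. For instance, Country 1's best reply to Premium is High, but against High Country 2 prefers High over Premium.

There is no pure-strategy Nash equilibrium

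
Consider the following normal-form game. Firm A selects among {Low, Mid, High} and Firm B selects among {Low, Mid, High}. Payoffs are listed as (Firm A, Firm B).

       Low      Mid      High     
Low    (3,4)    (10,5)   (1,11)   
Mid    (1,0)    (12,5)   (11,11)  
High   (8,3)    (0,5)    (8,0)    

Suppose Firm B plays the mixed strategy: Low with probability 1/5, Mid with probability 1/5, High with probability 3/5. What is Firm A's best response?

Compute Firm A's expected payoff from each pure strategy against the given mix.
Low: (1/5)·3 + (1/5)·10 + (3/5)·1 = 16/5
Mid: (1/5)·1 + (1/5)·12 + (3/5)·11 = 46/5
High: (1/5)·8 + (1/5)·0 + (3/5)·8 = 32/5
Highest expected payoff is 46/5, from Mid.

Mid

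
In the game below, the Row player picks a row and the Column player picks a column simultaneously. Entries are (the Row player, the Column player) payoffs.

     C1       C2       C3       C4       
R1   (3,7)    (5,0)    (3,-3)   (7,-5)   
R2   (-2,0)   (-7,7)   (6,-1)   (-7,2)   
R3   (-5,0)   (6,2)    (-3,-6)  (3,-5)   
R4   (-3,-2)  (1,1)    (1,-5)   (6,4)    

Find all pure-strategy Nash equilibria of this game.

Check mutual best responses: a cell is a NE iff neither player can gain by unilaterally deviating.
The Row player's best responses — vs C1: R1 (payoff 3); vs C2: R3 (payoff 6); vs C3: R2 (payoff 6); vs C4: R1 (payoff 7).
The Column player's best responses — vs R1: C1 (payoff 7); vs R2: C2 (payoff 7); vs R3: C2 (payoff 2); vs R4: C4 (payoff 4).
Mutual best responses occur at (R1, C1) and (R3, C2); at each, neither player gains by switching.

(R1, C1) and (R3, C2)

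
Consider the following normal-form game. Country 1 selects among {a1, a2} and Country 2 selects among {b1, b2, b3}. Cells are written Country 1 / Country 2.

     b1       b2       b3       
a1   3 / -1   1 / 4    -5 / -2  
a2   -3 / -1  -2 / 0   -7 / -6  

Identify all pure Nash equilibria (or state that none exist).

(a1, b2)

Find each player's best response to every opponent strategy; NE are the intersections.
Country 1's best responses — vs b1: a1 (payoff 3); vs b2: a1 (payoff 1); vs b3: a1 (payoff -5).
Country 2's best responses — vs a1: b2 (payoff 4); vs a2: b2 (payoff 0).
The only mutual best response is (a1, b2); neither player gains by switching there.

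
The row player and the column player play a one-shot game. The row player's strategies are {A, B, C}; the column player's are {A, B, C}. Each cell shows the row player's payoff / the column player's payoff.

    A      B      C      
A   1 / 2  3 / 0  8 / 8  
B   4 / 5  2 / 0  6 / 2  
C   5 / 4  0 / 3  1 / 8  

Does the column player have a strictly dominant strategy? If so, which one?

Check whether one of the column player's strategies beats all alternatives regardless of what the opponent does.
A is not dominant: against A, C gives 8 > 2.
B is not dominant: against A, A gives 2 > 0.
C is not dominant: against B, A gives 5 > 2.
No single strategy is best against every opponent action.

No strictly dominant strategy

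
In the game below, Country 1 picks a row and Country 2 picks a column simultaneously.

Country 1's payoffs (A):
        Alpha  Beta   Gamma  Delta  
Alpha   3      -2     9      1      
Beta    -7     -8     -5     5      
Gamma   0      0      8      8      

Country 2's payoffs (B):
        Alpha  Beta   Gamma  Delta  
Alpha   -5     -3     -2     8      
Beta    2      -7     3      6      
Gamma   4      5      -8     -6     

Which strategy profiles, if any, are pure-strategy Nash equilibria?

A profile is a Nash equilibrium when each player is best-responding to the other.
Country 1's best responses — vs Alpha: Alpha (payoff 3); vs Beta: Gamma (payoff 0); vs Gamma: Alpha (payoff 9); vs Delta: Gamma (payoff 8).
Country 2's best responses — vs Alpha: Delta (payoff 8); vs Beta: Delta (payoff 6); vs Gamma: Beta (payoff 5).
The only mutual best response is (Gamma, Beta); neither player gains by switching there.

(Gamma, Beta)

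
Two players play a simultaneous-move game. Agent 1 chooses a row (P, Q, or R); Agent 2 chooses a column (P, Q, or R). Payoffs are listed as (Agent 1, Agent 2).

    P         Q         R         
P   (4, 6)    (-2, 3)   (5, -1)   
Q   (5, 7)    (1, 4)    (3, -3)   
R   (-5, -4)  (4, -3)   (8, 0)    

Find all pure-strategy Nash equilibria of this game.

(Q, P) and (R, R)

Find each player's best response to every opponent strategy; NE are the intersections.
Agent 1's best responses — vs P: Q (payoff 5); vs Q: R (payoff 4); vs R: R (payoff 8).
Agent 2's best responses — vs P: P (payoff 6); vs Q: P (payoff 7); vs R: R (payoff 0).
Mutual best responses occur at (Q, P) and (R, R); at each, neither player gains by switching.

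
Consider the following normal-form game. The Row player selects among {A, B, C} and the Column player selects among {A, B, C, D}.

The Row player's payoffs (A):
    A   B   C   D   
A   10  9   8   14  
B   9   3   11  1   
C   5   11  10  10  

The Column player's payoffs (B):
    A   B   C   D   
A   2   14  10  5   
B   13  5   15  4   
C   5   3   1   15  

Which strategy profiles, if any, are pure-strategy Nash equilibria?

(B, C)

Check mutual best responses: a cell is a NE iff neither player can gain by unilaterally deviating.
The Row player's best responses — vs A: A (payoff 10); vs B: C (payoff 11); vs C: B (payoff 11); vs D: A (payoff 14).
The Column player's best responses — vs A: B (payoff 14); vs B: C (payoff 15); vs C: D (payoff 15).
The only mutual best response is (B, C); neither player gains by switching there.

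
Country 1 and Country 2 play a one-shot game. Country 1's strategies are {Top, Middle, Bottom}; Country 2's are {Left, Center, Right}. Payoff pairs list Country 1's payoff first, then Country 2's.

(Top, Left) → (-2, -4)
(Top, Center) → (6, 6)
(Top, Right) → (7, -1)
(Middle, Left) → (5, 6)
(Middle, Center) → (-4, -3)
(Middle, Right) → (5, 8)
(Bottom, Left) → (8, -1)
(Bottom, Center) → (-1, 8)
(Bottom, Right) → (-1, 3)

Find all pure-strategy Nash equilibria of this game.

(Top, Center)

Find each player's best response to every opponent strategy; NE are the intersections.
Country 1's best responses — vs Left: Bottom (payoff 8); vs Center: Top (payoff 6); vs Right: Top (payoff 7).
Country 2's best responses — vs Top: Center (payoff 6); vs Middle: Right (payoff 8); vs Bottom: Center (payoff 8).
The only mutual best response is (Top, Center); neither player gains by switching there.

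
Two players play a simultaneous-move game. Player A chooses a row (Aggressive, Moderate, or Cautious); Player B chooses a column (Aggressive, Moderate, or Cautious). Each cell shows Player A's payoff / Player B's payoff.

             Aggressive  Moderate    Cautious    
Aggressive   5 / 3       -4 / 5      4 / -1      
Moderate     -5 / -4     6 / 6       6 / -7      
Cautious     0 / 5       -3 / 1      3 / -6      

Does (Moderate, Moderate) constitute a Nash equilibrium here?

Holding Player B at Moderate: Player A gets 6 from Moderate, versus -4 from Aggressive, -3 from Cautious. No profitable deviation for Player A.
Holding Player A at Moderate: Player B gets 6 from Moderate, versus -4 from Aggressive, -7 from Cautious. No profitable deviation for Player B either.

Yes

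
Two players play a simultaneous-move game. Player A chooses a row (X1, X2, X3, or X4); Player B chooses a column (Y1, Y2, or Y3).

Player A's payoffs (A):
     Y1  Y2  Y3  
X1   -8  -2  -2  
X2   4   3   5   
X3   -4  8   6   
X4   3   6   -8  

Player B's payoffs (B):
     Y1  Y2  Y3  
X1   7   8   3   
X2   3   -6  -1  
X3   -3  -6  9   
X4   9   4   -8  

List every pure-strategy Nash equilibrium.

Find each player's best response to every opponent strategy; NE are the intersections.
Player A's best responses — vs Y1: X2 (payoff 4); vs Y2: X3 (payoff 8); vs Y3: X3 (payoff 6).
Player B's best responses — vs X1: Y2 (payoff 8); vs X2: Y1 (payoff 3); vs X3: Y3 (payoff 9); vs X4: Y1 (payoff 9).
Mutual best responses occur at (X2, Y1) and (X3, Y3); at each, neither player gains by switching.

(X2, Y1) and (X3, Y3)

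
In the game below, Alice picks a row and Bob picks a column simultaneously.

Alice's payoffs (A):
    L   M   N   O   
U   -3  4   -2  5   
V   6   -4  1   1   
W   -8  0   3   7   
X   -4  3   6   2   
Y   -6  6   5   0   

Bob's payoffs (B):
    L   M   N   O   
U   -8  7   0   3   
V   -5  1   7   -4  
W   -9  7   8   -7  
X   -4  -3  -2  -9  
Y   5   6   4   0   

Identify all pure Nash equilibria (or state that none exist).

Find each player's best response to every opponent strategy; NE are the intersections.
Alice's best responses — vs L: V (payoff 6); vs M: Y (payoff 6); vs N: X (payoff 6); vs O: W (payoff 7).
Bob's best responses — vs U: M (payoff 7); vs V: N (payoff 7); vs W: N (payoff 8); vs X: N (payoff -2); vs Y: M (payoff 6).
Mutual best responses occur at (X, N) and (Y, M); at each, neither player gains by switching.

(X, N) and (Y, M)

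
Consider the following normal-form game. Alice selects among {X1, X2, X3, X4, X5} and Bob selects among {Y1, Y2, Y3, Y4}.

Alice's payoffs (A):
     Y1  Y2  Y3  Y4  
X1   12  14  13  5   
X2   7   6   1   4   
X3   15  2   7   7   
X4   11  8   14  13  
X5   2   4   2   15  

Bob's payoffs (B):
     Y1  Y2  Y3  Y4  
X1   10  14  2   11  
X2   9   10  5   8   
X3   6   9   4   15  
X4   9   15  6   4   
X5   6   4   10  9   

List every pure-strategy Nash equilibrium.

A profile is a Nash equilibrium when each player is best-responding to the other.
Alice's best responses — vs Y1: X3 (payoff 15); vs Y2: X1 (payoff 14); vs Y3: X4 (payoff 14); vs Y4: X5 (payoff 15).
Bob's best responses — vs X1: Y2 (payoff 14); vs X2: Y2 (payoff 10); vs X3: Y4 (payoff 15); vs X4: Y2 (payoff 15); vs X5: Y3 (payoff 10).
The only mutual best response is (X1, Y2); neither player gains by switching there.

(X1, Y2)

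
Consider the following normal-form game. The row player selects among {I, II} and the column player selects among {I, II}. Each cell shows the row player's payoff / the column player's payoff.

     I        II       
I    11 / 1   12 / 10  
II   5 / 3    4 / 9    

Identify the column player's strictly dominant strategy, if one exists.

II

Check whether one of the column player's strategies beats all alternatives regardless of what the opponent does.
II strictly dominates: vs I: 10 > 1; vs II: 9 > 3.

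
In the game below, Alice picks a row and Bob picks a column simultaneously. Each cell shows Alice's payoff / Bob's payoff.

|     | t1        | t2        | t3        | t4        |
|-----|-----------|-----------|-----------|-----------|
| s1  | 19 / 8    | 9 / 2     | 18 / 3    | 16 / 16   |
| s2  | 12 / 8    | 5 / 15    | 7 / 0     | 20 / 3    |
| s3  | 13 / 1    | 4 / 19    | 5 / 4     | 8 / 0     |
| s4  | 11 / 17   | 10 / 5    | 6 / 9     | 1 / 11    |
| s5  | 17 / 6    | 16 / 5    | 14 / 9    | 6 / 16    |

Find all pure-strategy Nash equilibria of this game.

None

A profile is a Nash equilibrium when each player is best-responding to the other.
Alice's best responses — vs t1: s1 (payoff 19); vs t2: s5 (payoff 16); vs t3: s1 (payoff 18); vs t4: s2 (payoff 20).
Bob's best responses — vs s1: t4 (payoff 16); vs s2: t2 (payoff 15); vs s3: t2 (payoff 19); vs s4: t1 (payoff 17); vs s5: t4 (payoff 16).
No cell has both players best-responding. For instance, Alice's best reply to t2 is s5, but against s5 Bob prefers t4 over t2.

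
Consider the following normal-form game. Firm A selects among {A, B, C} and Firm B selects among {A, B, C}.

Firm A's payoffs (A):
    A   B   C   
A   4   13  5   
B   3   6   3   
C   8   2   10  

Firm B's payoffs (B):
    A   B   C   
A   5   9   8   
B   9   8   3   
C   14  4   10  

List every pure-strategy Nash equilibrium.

Check mutual best responses: a cell is a NE iff neither player can gain by unilaterally deviating.
Firm A's best responses — vs A: C (payoff 8); vs B: A (payoff 13); vs C: C (payoff 10).
Firm B's best responses — vs A: B (payoff 9); vs B: A (payoff 9); vs C: A (payoff 14).
Mutual best responses occur at (A, B) and (C, A); at each, neither player gains by switching.

(A, B) and (C, A)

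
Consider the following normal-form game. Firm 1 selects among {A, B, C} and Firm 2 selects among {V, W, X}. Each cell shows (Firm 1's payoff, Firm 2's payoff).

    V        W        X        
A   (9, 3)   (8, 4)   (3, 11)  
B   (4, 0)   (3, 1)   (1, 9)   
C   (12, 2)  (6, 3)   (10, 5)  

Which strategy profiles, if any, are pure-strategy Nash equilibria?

Check mutual best responses: a cell is a NE iff neither player can gain by unilaterally deviating.
Firm 1's best responses — vs V: C (payoff 12); vs W: A (payoff 8); vs X: C (payoff 10).
Firm 2's best responses — vs A: X (payoff 11); vs B: X (payoff 9); vs C: X (payoff 5).
The only mutual best response is (C, X); neither player gains by switching there.

(C, X)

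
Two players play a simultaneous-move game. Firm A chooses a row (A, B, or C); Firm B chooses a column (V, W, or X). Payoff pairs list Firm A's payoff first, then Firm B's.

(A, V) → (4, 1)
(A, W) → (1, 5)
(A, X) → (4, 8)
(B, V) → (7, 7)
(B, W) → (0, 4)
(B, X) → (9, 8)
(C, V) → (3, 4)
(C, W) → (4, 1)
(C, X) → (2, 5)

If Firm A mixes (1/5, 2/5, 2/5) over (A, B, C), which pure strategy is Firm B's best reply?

X

Firm B's best reply maximizes expected payoff against the mix.
V: (1/5)·1 + (2/5)·7 + (2/5)·4 = 23/5
W: (1/5)·5 + (2/5)·4 + (2/5)·1 = 3
X: (1/5)·8 + (2/5)·8 + (2/5)·5 = 34/5
Highest expected payoff is 34/5, from X.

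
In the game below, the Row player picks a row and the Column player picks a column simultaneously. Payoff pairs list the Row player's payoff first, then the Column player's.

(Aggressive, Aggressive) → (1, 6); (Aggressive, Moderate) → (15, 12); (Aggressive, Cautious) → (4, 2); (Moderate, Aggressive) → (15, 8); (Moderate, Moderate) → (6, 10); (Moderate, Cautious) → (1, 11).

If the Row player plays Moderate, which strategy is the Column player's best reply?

Cautious

With the Row player fixed at Moderate, the Column player's payoffs are: Aggressive → 8, Moderate → 10, Cautious → 11.
The maximum is 11, achieved by Cautious.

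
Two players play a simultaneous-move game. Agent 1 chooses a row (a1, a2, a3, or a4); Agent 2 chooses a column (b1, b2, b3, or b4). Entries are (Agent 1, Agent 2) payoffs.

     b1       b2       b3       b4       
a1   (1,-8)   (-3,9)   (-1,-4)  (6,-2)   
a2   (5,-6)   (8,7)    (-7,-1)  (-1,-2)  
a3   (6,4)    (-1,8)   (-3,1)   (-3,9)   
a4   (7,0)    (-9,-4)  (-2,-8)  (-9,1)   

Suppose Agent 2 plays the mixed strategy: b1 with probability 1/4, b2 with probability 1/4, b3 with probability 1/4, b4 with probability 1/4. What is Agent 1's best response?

Compute Agent 1's expected payoff from each pure strategy against the given mix.
a1: (1/4)·1 + (1/4)·(-3) + (1/4)·(-1) + (1/4)·6 = 3/4
a2: (1/4)·5 + (1/4)·8 + (1/4)·(-7) + (1/4)·(-1) = 5/4
a3: (1/4)·6 + (1/4)·(-1) + (1/4)·(-3) + (1/4)·(-3) = -1/4
a4: (1/4)·7 + (1/4)·(-9) + (1/4)·(-2) + (1/4)·(-9) = -13/4
Highest expected payoff is 5/4, from a2.

a2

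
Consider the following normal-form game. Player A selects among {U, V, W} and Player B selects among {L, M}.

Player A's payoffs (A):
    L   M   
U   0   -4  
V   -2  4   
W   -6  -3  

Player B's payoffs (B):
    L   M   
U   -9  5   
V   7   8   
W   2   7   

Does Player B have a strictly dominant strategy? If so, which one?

M

Check whether one of Player B's strategies beats all alternatives regardless of what the opponent does.
M strictly dominates: vs U: 5 > -9; vs V: 8 > 7; vs W: 7 > 2.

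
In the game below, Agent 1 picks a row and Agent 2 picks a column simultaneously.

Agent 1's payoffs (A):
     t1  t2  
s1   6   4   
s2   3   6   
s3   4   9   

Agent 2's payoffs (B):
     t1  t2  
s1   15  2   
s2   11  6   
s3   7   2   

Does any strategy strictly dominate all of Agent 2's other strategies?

Check whether one of Agent 2's strategies beats all alternatives regardless of what the opponent does.
t1 strictly dominates: vs s1: 15 > 2; vs s2: 11 > 6; vs s3: 7 > 2.

t1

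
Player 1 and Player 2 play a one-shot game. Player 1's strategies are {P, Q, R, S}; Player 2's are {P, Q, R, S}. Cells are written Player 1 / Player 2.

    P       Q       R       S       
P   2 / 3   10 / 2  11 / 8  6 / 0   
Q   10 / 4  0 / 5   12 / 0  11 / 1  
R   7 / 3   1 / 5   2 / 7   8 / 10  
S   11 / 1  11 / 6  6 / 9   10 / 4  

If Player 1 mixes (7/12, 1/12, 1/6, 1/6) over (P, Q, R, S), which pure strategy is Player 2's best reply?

Compute Player 2's expected payoff from each pure strategy against the given mix.
P: (7/12)·3 + (1/12)·4 + (1/6)·3 + (1/6)·1 = 11/4
Q: (7/12)·2 + (1/12)·5 + (1/6)·5 + (1/6)·6 = 41/12
R: (7/12)·8 + (1/12)·0 + (1/6)·7 + (1/6)·9 = 22/3
S: (7/12)·0 + (1/12)·1 + (1/6)·10 + (1/6)·4 = 29/12
Highest expected payoff is 22/3, from R.

R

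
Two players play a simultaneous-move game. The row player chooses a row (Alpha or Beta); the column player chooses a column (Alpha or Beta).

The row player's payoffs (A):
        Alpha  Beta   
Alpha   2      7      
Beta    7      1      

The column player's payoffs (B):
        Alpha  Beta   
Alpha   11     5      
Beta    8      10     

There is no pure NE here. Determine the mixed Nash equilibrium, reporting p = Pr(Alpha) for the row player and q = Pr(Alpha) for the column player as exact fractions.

p = 1/4, q = 6/11

In a mixed NE each player is indifferent between their pure strategies, so the opponent's mix sets the indifference.
The column player indifferent between Alpha and Beta: p·11 + (1−p)·8 = p·5 + (1−p)·10 ⟹ 8 + 3p = 10 + (-5)p ⟹ p = 1/4.
The row player indifferent between Alpha and Beta: q·2 + (1−q)·7 = q·7 + (1−q)·1 ⟹ 7 + (-5)q = 1 + 6q ⟹ q = 6/11.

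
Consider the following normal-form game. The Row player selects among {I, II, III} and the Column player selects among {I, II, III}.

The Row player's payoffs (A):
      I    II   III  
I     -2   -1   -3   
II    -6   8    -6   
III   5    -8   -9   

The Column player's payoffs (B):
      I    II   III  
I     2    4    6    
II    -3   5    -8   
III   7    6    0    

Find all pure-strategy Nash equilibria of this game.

(I, III), (II, II), and (III, I)

Find each player's best response to every opponent strategy; NE are the intersections.
The Row player's best responses — vs I: III (payoff 5); vs II: II (payoff 8); vs III: I (payoff -3).
The Column player's best responses — vs I: III (payoff 6); vs II: II (payoff 5); vs III: I (payoff 7).
Mutual best responses occur at (I, III), (II, II), and (III, I); at each, neither player gains by switching.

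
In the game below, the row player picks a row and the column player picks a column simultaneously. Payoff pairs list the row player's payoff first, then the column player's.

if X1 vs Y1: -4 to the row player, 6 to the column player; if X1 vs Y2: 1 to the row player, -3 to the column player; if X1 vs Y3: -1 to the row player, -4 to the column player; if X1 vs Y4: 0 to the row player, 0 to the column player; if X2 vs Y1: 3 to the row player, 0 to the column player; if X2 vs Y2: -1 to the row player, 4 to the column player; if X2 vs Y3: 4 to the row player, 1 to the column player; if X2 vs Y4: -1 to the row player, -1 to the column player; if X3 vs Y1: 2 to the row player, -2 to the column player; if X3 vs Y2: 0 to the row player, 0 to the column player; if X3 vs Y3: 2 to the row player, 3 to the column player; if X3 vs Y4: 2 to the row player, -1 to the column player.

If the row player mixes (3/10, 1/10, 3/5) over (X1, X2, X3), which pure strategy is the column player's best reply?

Y3

The column player's best reply maximizes expected payoff against the mix.
Y1: (3/10)·6 + (1/10)·0 + (3/5)·(-2) = 3/5
Y2: (3/10)·(-3) + (1/10)·4 + (3/5)·0 = -1/2
Y3: (3/10)·(-4) + (1/10)·1 + (3/5)·3 = 7/10
Y4: (3/10)·0 + (1/10)·(-1) + (3/5)·(-1) = -7/10
Highest expected payoff is 7/10, from Y3.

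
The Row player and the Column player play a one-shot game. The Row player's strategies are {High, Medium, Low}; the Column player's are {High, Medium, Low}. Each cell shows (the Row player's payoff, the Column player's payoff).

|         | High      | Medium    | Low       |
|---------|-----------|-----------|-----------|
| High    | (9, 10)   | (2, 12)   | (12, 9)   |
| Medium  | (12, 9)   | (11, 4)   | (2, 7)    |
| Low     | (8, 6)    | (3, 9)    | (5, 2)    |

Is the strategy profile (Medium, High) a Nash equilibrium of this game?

Yes

Holding the Column player at High: the Row player gets 12 from Medium, versus 9 from High, 8 from Low. No profitable deviation for the Row player.
Holding the Row player at Medium: the Column player gets 9 from High, versus 4 from Medium, 7 from Low. No profitable deviation for the Column player either.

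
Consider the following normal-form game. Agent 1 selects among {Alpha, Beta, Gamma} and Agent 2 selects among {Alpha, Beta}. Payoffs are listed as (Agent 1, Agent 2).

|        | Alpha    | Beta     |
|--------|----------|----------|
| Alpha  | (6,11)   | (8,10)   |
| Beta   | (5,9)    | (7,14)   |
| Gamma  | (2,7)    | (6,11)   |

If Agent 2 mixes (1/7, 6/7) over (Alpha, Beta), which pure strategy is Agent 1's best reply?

Alpha

Compute Agent 1's expected payoff from each pure strategy against the given mix.
Alpha: (1/7)·6 + (6/7)·8 = 54/7
Beta: (1/7)·5 + (6/7)·7 = 47/7
Gamma: (1/7)·2 + (6/7)·6 = 38/7
Highest expected payoff is 54/7, from Alpha.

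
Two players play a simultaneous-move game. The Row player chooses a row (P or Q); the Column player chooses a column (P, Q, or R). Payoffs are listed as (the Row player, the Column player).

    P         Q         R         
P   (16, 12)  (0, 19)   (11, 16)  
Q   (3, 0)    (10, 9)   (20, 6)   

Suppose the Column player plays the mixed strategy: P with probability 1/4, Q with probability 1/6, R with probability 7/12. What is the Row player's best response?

Compute the Row player's expected payoff from each pure strategy against the given mix.
P: (1/4)·16 + (1/6)·0 + (7/12)·11 = 125/12
Q: (1/4)·3 + (1/6)·10 + (7/12)·20 = 169/12
Highest expected payoff is 169/12, from Q.

Q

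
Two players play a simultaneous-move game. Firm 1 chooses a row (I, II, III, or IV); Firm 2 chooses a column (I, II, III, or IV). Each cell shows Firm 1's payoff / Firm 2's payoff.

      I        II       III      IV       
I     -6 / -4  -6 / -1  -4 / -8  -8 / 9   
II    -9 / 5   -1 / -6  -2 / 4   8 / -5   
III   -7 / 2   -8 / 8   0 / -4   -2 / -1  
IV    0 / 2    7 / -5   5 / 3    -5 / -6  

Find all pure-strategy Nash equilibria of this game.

A profile is a Nash equilibrium when each player is best-responding to the other.
Firm 1's best responses — vs I: IV (payoff 0); vs II: IV (payoff 7); vs III: IV (payoff 5); vs IV: II (payoff 8).
Firm 2's best responses — vs I: IV (payoff 9); vs II: I (payoff 5); vs III: II (payoff 8); vs IV: III (payoff 3).
The only mutual best response is (IV, III); neither player gains by switching there.

(IV, III)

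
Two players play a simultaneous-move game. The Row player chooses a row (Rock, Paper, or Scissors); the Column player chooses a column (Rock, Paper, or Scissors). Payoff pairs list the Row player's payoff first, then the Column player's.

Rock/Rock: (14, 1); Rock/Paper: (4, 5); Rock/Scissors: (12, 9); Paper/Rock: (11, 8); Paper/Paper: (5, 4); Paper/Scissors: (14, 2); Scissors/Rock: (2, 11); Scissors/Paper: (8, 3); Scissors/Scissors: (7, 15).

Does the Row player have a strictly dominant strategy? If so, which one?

A strategy is strictly dominant if it gives the Row player a strictly higher payoff than every other strategy, against every choice by the opponent.
Rock is not dominant: against Paper, Paper gives 5 > 4.
Paper is not dominant: against Rock, Rock gives 14 > 11.
Scissors is not dominant: against Rock, Rock gives 14 > 2.
No single strategy is best against every opponent action.

No strictly dominant strategy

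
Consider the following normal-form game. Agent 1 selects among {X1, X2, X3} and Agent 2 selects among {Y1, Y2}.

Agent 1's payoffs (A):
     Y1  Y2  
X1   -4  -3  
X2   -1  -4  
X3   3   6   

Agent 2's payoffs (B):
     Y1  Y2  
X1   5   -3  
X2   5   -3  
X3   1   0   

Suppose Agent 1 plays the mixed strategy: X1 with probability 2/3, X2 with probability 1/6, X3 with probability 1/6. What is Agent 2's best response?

Y1

Agent 2's best reply maximizes expected payoff against the mix.
Y1: (2/3)·5 + (1/6)·5 + (1/6)·1 = 13/3
Y2: (2/3)·(-3) + (1/6)·(-3) + (1/6)·0 = -5/2
Highest expected payoff is 13/3, from Y1.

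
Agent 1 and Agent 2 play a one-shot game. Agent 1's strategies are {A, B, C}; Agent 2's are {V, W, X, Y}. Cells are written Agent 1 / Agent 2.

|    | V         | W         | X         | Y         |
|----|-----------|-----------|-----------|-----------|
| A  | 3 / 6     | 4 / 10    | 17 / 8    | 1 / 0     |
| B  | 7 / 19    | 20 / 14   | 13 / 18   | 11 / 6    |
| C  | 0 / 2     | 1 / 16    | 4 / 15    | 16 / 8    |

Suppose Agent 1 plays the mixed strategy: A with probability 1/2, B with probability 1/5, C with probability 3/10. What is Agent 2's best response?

W

Agent 2's best reply maximizes expected payoff against the mix.
V: (1/2)·6 + (1/5)·19 + (3/10)·2 = 37/5
W: (1/2)·10 + (1/5)·14 + (3/10)·16 = 63/5
X: (1/2)·8 + (1/5)·18 + (3/10)·15 = 121/10
Y: (1/2)·0 + (1/5)·6 + (3/10)·8 = 18/5
Highest expected payoff is 63/5, from W.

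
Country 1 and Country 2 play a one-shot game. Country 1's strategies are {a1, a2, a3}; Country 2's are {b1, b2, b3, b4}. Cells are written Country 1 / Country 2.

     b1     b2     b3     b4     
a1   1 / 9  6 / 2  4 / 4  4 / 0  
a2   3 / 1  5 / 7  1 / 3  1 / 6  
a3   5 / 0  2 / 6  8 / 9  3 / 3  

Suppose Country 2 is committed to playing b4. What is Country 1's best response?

a1

With Country 2 fixed at b4, Country 1's payoffs are: a1 → 4, a2 → 1, a3 → 3.
The maximum is 4, achieved by a1.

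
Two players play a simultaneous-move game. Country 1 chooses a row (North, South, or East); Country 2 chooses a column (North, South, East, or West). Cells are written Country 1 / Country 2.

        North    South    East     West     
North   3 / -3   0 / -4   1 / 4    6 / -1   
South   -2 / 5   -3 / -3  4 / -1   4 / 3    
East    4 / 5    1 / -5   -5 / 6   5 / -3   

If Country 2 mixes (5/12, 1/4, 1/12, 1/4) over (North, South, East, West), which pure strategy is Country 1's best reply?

Compute Country 1's expected payoff from each pure strategy against the given mix.
North: (5/12)·3 + (1/4)·0 + (1/12)·1 + (1/4)·6 = 17/6
South: (5/12)·(-2) + (1/4)·(-3) + (1/12)·4 + (1/4)·4 = -1/4
East: (5/12)·4 + (1/4)·1 + (1/12)·(-5) + (1/4)·5 = 11/4
Highest expected payoff is 17/6, from North.

North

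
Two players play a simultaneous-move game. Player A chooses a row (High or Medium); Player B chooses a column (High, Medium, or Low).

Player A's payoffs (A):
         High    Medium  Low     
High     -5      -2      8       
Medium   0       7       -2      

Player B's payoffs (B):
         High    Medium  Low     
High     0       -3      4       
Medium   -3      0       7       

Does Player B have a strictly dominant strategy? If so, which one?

Check whether one of Player B's strategies beats all alternatives regardless of what the opponent does.
Low strictly dominates: vs High: 4 > each of {0, -3}; vs Medium: 7 > each of {-3, 0}.

Low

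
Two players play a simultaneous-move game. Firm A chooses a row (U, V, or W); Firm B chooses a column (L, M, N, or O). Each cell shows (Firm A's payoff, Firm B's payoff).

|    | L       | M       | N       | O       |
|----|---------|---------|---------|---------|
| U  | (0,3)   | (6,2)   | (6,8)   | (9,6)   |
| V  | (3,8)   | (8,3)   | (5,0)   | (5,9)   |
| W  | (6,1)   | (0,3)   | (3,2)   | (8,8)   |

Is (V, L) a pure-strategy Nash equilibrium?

No

Holding Firm B at L: Firm A gets 3 from V but could get 6 by switching to W. Firm A has a profitable deviation.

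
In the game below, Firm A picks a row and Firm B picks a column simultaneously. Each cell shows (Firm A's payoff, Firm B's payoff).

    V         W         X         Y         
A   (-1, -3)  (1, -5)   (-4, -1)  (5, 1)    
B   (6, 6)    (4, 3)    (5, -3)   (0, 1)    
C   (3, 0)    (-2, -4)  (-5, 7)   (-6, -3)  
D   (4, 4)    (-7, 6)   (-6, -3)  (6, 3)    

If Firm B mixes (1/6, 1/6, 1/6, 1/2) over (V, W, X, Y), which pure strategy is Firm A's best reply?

B

Firm A's best reply maximizes expected payoff against the mix.
A: (1/6)·(-1) + (1/6)·1 + (1/6)·(-4) + (1/2)·5 = 11/6
B: (1/6)·6 + (1/6)·4 + (1/6)·5 + (1/2)·0 = 5/2
C: (1/6)·3 + (1/6)·(-2) + (1/6)·(-5) + (1/2)·(-6) = -11/3
D: (1/6)·4 + (1/6)·(-7) + (1/6)·(-6) + (1/2)·6 = 3/2
Highest expected payoff is 5/2, from B.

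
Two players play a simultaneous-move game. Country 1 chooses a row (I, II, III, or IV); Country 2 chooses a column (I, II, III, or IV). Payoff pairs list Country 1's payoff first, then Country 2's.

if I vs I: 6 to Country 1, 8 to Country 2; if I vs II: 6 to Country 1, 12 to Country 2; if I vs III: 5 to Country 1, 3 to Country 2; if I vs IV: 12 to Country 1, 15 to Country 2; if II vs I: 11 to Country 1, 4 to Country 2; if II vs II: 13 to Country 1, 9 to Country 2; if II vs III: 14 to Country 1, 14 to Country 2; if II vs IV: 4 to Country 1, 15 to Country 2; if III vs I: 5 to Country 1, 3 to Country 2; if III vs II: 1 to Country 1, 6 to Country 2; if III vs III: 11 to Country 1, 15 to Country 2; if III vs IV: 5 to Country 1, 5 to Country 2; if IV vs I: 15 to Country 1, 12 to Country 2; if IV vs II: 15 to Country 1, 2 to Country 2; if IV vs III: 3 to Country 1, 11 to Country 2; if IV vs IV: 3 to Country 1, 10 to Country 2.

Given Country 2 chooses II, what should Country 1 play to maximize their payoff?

With Country 2 fixed at II, Country 1's payoffs are: I → 6, II → 13, III → 1, IV → 15.
The maximum is 15, achieved by IV.

IV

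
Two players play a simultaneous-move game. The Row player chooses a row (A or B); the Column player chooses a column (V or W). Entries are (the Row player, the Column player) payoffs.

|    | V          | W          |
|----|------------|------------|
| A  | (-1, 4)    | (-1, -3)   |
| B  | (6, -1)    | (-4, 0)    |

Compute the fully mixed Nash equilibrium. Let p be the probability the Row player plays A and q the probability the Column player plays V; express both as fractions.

In a mixed NE each player is indifferent between their pure strategies, so the opponent's mix sets the indifference.
The Column player indifferent between V and W: p·4 + (1−p)·(-1) = p·(-3) + (1−p)·0 ⟹ (-1) + 5p = 0 + (-3)p ⟹ p = 1/8.
The Row player indifferent between A and B: q·(-1) + (1−q)·(-1) = q·6 + (1−q)·(-4) ⟹ (-1) + 0q = (-4) + 10q ⟹ q = 3/10.

p = 1/8, q = 3/10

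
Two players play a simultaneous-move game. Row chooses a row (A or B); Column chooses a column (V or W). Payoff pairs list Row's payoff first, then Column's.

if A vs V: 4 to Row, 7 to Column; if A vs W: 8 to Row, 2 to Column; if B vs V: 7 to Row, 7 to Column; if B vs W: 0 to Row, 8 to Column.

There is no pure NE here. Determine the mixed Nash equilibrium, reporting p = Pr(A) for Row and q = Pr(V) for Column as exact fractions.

Each player's mixing probability is pinned down by making the *other* player indifferent.
Column indifferent between V and W: p·7 + (1−p)·7 = p·2 + (1−p)·8 ⟹ 7 + 0p = 8 + (-6)p ⟹ p = 1/6.
Row indifferent between A and B: q·4 + (1−q)·8 = q·7 + (1−q)·0 ⟹ 8 + (-4)q = 0 + 7q ⟹ q = 8/11.

p = 1/6, q = 8/11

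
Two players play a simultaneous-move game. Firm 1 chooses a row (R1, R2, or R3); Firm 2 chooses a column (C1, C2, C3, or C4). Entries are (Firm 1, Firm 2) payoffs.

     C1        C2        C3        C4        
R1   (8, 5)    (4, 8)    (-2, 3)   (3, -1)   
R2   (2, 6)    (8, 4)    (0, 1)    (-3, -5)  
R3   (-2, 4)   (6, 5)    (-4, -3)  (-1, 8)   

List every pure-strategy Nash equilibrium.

There is no pure-strategy Nash equilibrium

Check mutual best responses: a cell is a NE iff neither player can gain by unilaterally deviating.
Firm 1's best responses — vs C1: R1 (payoff 8); vs C2: R2 (payoff 8); vs C3: R2 (payoff 0); vs C4: R1 (payoff 3).
Firm 2's best responses — vs R1: C2 (payoff 8); vs R2: C1 (payoff 6); vs R3: C4 (payoff 8).
No cell has both players best-responding. For instance, Firm 1's best reply to C3 is R2, but against R2 Firm 2 prefers C1 over C3.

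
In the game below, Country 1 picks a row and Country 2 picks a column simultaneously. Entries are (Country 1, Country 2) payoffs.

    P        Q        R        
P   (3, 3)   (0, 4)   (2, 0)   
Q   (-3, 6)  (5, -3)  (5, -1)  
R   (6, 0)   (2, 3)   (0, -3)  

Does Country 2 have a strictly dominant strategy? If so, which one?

A strategy is strictly dominant if it gives Country 2 a strictly higher payoff than every other strategy, against every choice by the opponent.
P is not dominant: against P, Q gives 4 > 3.
Q is not dominant: against Q, P gives 6 > -3.
R is not dominant: against P, P gives 3 > 0.
No single strategy is best against every opponent action.

No strictly dominant strategy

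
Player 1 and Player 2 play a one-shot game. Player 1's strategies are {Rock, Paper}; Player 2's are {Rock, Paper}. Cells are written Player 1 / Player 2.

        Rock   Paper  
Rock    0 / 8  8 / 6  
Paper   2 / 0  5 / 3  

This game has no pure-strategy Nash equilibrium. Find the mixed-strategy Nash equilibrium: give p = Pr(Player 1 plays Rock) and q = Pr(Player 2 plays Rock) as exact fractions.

p = 3/5, q = 3/5

In a mixed NE each player is indifferent between their pure strategies, so the opponent's mix sets the indifference.
Player 2 indifferent between Rock and Paper: p·8 + (1−p)·0 = p·6 + (1−p)·3 ⟹ 0 + 8p = 3 + 3p ⟹ p = 3/5.
Player 1 indifferent between Rock and Paper: q·0 + (1−q)·8 = q·2 + (1−q)·5 ⟹ 8 + (-8)q = 5 + (-3)q ⟹ q = 3/5.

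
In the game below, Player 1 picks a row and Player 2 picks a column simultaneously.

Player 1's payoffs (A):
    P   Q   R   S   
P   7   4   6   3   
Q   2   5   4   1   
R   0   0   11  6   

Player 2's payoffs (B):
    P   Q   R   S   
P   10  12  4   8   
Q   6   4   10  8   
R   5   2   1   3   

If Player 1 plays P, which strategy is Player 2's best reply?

Q

With Player 1 fixed at P, Player 2's payoffs are: P → 10, Q → 12, R → 4, S → 8.
The maximum is 12, achieved by Q.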